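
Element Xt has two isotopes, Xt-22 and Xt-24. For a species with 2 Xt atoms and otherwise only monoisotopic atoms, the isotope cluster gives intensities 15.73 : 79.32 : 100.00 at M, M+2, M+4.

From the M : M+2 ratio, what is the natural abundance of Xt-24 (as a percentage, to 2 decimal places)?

Write p for the Xt-22 fraction. I(M+2)/I(M) = [C(2,1)·p^1·(1−p)] / p^2 = 2·(1−p)/p = 79.32/15.73 = 5.0426
(1−p)/p = 5.0426/2 = 2.5213  ⇒  p = 1/(1 + 2.5213) = 0.2840
Xt-22: 28.40%, Xt-24: 71.60%.

71.60%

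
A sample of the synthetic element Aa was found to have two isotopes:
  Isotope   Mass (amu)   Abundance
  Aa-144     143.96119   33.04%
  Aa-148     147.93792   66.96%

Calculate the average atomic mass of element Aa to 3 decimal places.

Weight each isotope mass by its fractional abundance: 0.3304 × 143.96119 + 0.6696 × 147.93792
= 47.564777 + 99.059231 = 146.624008 amu

146.624 amu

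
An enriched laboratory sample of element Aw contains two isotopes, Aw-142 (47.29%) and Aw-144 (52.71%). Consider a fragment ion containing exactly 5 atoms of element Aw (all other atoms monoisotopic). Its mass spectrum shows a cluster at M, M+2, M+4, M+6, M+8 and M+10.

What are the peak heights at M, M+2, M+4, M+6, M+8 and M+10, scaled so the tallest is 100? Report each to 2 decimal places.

7.22 : 40.25 : 89.72 : 100.00 : 55.73 : 12.42

Expanding (0.4729 + 0.5271)^5:
P(M) = 0.4729^5 = 0.023651
P(M+2) = 5 × 0.4729^4 × 0.5271^1 = 0.131808
P(M+4) = 10 × 0.4729^3 × 0.5271^2 = 0.293829
P(M+6) = 10 × 0.4729^2 × 0.5271^3 = 0.327505
P(M+8) = 5 × 0.4729^1 × 0.5271^4 = 0.182520
P(M+10) = 0.5271^5 = 0.040688
The M+6 peak is largest (0.327505); scaling to 100 gives 7.22 : 40.25 : 89.72 : 100.00 : 55.73 : 12.42.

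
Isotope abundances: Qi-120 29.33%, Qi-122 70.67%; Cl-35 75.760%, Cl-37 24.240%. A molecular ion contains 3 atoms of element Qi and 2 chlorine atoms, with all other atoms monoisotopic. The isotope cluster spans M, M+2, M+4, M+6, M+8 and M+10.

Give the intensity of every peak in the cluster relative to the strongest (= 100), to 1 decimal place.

3.9 : 30.4 : 85.6 : 100.0 : 41.5 : 5.5

Element Qi pattern (n=3): 0.0252311 : 0.18238137 : 0.43944396 : 0.35294357
Chlorine pattern (n=2): 0.57395776 : 0.36728448 : 0.05875776
Convolve the two distributions (both contribute in 2-u steps):
  M: 0.0252311×0.57395776 = 0.014482
  M+2: 0.0252311×0.36728448 + 0.18238137×0.57395776 = 0.113946
  M+4: 0.0252311×0.05875776 + 0.18238137×0.36728448 + 0.43944396×0.57395776 = 0.320691
  M+6: 0.18238137×0.05875776 + 0.43944396×0.36728448 + 0.35294357×0.57395776 = 0.374692
  M+8: 0.43944396×0.05875776 + 0.35294357×0.36728448 = 0.155451
  M+10: 0.35294357×0.05875776 = 0.020738
Scale to base peak (0.374692) = 100: 3.9 : 30.4 : 85.6 : 100.0 : 41.5 : 5.5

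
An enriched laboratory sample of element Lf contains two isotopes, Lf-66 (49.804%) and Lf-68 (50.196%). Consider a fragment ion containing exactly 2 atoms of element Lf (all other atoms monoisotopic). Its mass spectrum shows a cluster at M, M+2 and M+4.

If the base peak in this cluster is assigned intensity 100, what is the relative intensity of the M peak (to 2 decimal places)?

49.61

(0.49804 + 0.50196)^2 gives M 0.2480, M+2 0.5000, M+4 0.2520; the largest is M+2.
P(M+2) = C(2,1) × 0.49804^1 × 0.50196^1 = 2 × 0.49804 × 0.50196 = 0.499992 (base)
P(M) = C(2,0) × 0.49804^2 × 0.50196^0 = 1 × 0.24804384 × 1.0000 = 0.248044
Relative intensity = 0.248044 / 0.499992 × 100 = 49.61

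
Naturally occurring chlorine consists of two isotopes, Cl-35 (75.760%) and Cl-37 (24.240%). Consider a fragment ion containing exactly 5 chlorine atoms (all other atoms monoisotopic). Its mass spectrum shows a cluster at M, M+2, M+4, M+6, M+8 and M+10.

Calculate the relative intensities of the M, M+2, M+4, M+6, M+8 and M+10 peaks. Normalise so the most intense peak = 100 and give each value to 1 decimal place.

Expanding (0.75760 + 0.24240)^5:
P(M) = 0.75760^5 = 0.249574
P(M+2) = 5 × 0.75760^4 × 0.24240^1 = 0.399266
P(M+4) = 10 × 0.75760^3 × 0.24240^2 = 0.255497
P(M+6) = 10 × 0.75760^2 × 0.24240^3 = 0.081748
P(M+8) = 5 × 0.75760^1 × 0.24240^4 = 0.013078
P(M+10) = 0.24240^5 = 0.000837
The M+2 peak is largest (0.399266); scaling to 100 gives 62.5 : 100.0 : 64.0 : 20.5 : 3.3 : 0.2.

62.5 : 100.0 : 64.0 : 20.5 : 3.3 : 0.2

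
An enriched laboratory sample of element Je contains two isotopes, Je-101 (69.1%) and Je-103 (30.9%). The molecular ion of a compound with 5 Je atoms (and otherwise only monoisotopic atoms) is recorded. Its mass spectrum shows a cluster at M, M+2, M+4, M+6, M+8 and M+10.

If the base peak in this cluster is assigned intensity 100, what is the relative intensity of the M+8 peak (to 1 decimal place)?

Term probabilities: M 0.1575, M+2 0.3522, M+4 0.3150, M+6 0.1409, M+8 0.0315, M+10 0.0028. Base peak = M+2.
P(M+2) = C(5,1) × 0.691^4 × 0.309^1 = 5 × 0.22798811 × 0.3090 = 0.352242 (base)
P(M+8) = C(5,4) × 0.691^1 × 0.309^4 = 5 × 0.6910 × 0.00911662 = 0.031498
Relative intensity = 0.031498 / 0.352242 × 100 = 8.9

8.9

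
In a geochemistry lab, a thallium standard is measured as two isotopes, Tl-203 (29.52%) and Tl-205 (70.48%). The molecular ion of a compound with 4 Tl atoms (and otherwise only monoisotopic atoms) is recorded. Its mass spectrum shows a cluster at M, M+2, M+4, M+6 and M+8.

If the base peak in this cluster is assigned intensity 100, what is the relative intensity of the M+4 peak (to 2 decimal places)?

(0.2952 + 0.7048)^4 gives M 0.0076, M+2 0.0725, M+4 0.2597, M+6 0.4134, M+8 0.2468; the largest is M+6.
P(M+6) = C(4,3) × 0.2952^1 × 0.7048^3 = 4 × 0.2952 × 0.35010449 = 0.413403 (base)
P(M+4) = C(4,2) × 0.2952^2 × 0.7048^2 = 6 × 0.08714304 × 0.49674304 = 0.259726
Relative intensity = 0.259726 / 0.413403 × 100 = 62.83

62.83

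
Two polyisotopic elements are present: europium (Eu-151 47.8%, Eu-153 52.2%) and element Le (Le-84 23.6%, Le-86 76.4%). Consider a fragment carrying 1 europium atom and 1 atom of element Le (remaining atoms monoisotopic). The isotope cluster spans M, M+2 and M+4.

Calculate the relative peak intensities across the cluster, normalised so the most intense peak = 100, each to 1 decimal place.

Europium pattern (n=1): 0.4780 : 0.5220
Element Le pattern (n=1): 0.2360 : 0.7640
Convolve the two distributions (both contribute in 2-u steps):
  M: 0.4780×0.2360 = 0.112808
  M+2: 0.4780×0.7640 + 0.5220×0.2360 = 0.488384
  M+4: 0.5220×0.7640 = 0.398808
Scale to base peak (0.488384) = 100: 23.1 : 100.0 : 81.7

23.1 : 100.0 : 81.7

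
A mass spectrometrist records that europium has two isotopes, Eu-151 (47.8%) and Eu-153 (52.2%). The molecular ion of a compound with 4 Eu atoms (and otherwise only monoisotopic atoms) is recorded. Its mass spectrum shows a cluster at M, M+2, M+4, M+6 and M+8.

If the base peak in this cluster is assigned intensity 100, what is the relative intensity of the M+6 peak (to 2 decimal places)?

(0.478 + 0.522)^4 gives M 0.0522, M+2 0.2280, M+4 0.3735, M+6 0.2720, M+8 0.0742; the largest is M+4.
P(M+4) = C(4,2) × 0.478^2 × 0.522^2 = 6 × 0.228484 × 0.272484 = 0.373549 (base)
P(M+6) = C(4,3) × 0.478^1 × 0.522^3 = 4 × 0.4780 × 0.14223665 = 0.271956
Relative intensity = 0.271956 / 0.373549 × 100 = 72.80

72.80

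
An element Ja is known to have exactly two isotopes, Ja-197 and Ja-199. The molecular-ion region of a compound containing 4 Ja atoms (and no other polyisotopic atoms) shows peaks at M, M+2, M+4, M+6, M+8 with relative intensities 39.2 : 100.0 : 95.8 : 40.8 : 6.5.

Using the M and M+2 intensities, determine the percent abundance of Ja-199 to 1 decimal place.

38.9%

If p is the fraction of Ja that is Ja-197, then I(M+2)/I(M) = [C(4,1)·p^3·(1−p)] / p^4 = 4·(1−p)/p = 100.0/39.2 = 2.5510
(1−p)/p = 2.5510/4 = 0.6378  ⇒  p = 1/(1 + 0.6378) = 0.6106
Ja-197: 61.1%, Ja-199: 38.9%.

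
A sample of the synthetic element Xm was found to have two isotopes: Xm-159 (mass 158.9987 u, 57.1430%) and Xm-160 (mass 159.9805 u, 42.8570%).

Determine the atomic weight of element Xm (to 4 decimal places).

159.4195 u

Average mass = Σ (abundance × isotope mass) = 0.571430 × 158.9987 + 0.428570 × 159.9805
= 90.85663 + 68.56284 = 159.41947 u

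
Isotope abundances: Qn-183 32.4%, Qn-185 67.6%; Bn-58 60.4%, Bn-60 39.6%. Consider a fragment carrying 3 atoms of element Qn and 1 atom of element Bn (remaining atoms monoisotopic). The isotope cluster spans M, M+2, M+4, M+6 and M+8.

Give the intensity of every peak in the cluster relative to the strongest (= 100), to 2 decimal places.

Element Qn pattern (n=3): 0.03401222 : 0.21289133 : 0.44418067 : 0.30891578
Element Bn pattern (n=1): 0.6040 : 0.3960
Convolve the two distributions (both contribute in 2-u steps):
  M: 0.03401222×0.6040 = 0.020543
  M+2: 0.03401222×0.3960 + 0.21289133×0.6040 = 0.142055
  M+4: 0.21289133×0.3960 + 0.44418067×0.6040 = 0.352590
  M+6: 0.44418067×0.3960 + 0.30891578×0.6040 = 0.362481
  M+8: 0.30891578×0.3960 = 0.122331
Scale to base peak (0.362481) = 100: 5.67 : 39.19 : 97.27 : 100.00 : 33.75

5.67 : 39.19 : 97.27 : 100.00 : 33.75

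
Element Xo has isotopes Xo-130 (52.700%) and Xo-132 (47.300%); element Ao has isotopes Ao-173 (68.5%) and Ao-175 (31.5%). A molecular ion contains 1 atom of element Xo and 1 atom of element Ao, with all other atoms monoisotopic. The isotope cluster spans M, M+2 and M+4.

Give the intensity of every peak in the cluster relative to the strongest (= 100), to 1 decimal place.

Element Xo pattern (n=1): 0.5270 : 0.4730
Element Ao pattern (n=1): 0.6850 : 0.3150
Convolve the two distributions (both contribute in 2-u steps):
  M: 0.5270×0.6850 = 0.360995
  M+2: 0.5270×0.3150 + 0.4730×0.6850 = 0.490010
  M+4: 0.4730×0.3150 = 0.148995
Scale to base peak (0.490010) = 100: 73.7 : 100.0 : 30.4

73.7 : 100.0 : 30.4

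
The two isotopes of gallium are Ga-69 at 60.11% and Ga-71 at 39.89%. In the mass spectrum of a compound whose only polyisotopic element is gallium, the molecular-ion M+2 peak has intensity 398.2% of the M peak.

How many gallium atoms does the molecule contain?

With n Ga atoms, P(M+2)/P(M) = C(n,1)·p^(n−1)q / p^n = n·q/p = n · 0.3989/0.6011.
n = 3.982 × 0.6011/0.3989 = 6.00 ≈ 6

6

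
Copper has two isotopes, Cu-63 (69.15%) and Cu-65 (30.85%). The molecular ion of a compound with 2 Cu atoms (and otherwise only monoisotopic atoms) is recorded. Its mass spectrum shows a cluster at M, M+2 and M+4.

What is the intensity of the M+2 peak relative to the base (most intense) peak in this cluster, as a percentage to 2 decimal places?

89.23%

Binomial terms of (0.6915 + 0.3085)^2: M 0.4782, M+2 0.4267, M+4 0.0952 → M is the base peak.
P(M) = C(2,0) × 0.6915^2 × 0.3085^0 = 1 × 0.47817225 × 1.0000 = 0.478172 (base)
P(M+2) = C(2,1) × 0.6915^1 × 0.3085^1 = 2 × 0.6915 × 0.3085 = 0.426656
Relative intensity = 0.426656 / 0.478172 × 100 = 89.23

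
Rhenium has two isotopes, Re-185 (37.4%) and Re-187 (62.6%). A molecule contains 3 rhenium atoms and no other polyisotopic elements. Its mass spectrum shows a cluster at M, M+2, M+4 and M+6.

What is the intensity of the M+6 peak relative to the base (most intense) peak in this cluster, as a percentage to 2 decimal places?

Term probabilities: M 0.0523, M+2 0.2627, M+4 0.4397, M+6 0.2453. Base peak = M+4.
P(M+4) = C(3,2) × 0.374^1 × 0.626^2 = 3 × 0.3740 × 0.391876 = 0.439685 (base)
P(M+6) = C(3,3) × 0.374^0 × 0.626^3 = 1 × 1.0000 × 0.24531438 = 0.245314
Relative intensity = 0.245314 / 0.439685 × 100 = 55.79

55.79%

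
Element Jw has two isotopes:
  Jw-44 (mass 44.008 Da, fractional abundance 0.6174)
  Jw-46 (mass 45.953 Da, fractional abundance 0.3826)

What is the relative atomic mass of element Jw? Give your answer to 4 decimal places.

44.7522 Da

Average mass = Σ (abundance × isotope mass) = 0.6174 × 44.008 + 0.3826 × 45.953
= 27.17054 + 17.58162 = 44.75216 Da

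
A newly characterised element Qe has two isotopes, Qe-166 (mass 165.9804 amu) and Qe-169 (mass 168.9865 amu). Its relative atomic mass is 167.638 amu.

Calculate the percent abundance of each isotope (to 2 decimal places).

Writing the weighted mean with unknown fraction x of Qe-166:
165.9804·x + 168.9865·(1 − x) = 167.638
(165.9804 − 168.9865)·x = 167.638 − 168.9865
x = -1.3485 / -3.0061 = 0.44859 → 44.86% Qe-166, 55.14% Qe-169.

Qe-166: 44.86%, Qe-169: 55.14%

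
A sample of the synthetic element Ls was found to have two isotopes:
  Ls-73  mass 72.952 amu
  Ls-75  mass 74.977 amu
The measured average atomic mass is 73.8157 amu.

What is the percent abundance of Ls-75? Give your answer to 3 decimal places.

42.652%

With x = fraction of Ls-73 (so Ls-75 is 1 − x):
72.952·x + 74.977·(1 − x) = 73.8157
(72.952 − 74.977)·x = 73.8157 − 74.977
x = -1.1613 / -2.025 = 0.57348 → 57.348% Ls-73, 42.652% Ls-75.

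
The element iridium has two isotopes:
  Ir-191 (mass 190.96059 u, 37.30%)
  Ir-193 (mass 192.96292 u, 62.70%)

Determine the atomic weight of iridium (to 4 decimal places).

192.2161 u

The abundance-weighted mean is 0.3730 × 190.96059 + 0.6270 × 192.96292
= 71.228300 + 120.987751 = 192.216051 u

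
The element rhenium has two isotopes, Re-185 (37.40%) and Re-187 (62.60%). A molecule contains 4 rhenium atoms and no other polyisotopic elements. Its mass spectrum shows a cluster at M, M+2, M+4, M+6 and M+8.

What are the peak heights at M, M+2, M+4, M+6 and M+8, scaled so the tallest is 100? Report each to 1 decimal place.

Each Re atom is independently Re-185 (p = 0.3740) or Re-187 (q = 0.6260); the cluster is the binomial expansion (p + q)^4.
P(M) = 0.3740^4 = 0.019565
P(M+2) = 4 × 0.3740^3 × 0.6260^1 = 0.130993
P(M+4) = 6 × 0.3740^2 × 0.6260^2 = 0.328884
P(M+6) = 4 × 0.3740^1 × 0.6260^3 = 0.366990
P(M+8) = 0.6260^4 = 0.153567
The M+6 peak is largest (0.366990); scaling to 100 gives 5.3 : 35.7 : 89.6 : 100.0 : 41.8.

5.3 : 35.7 : 89.6 : 100.0 : 41.8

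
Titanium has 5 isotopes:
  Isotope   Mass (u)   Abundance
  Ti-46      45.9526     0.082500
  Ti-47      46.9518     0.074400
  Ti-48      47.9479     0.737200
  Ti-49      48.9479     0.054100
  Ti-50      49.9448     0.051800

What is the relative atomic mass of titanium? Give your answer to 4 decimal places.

47.8667 u

Ar = Σ fᵢ·mᵢ = 0.082500 × 45.9526 + 0.074400 × 46.9518 + 0.737200 × 47.9479 + 0.054100 × 48.9479 + 0.051800 × 49.9448
= 3.79109 + 3.49321 + 35.34719 + 2.64808 + 2.58714 = 47.86671 u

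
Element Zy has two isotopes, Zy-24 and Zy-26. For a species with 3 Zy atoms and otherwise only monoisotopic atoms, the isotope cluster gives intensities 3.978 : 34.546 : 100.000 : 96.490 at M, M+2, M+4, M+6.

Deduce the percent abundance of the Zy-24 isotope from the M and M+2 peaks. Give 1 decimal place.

If p is the fraction of Zy that is Zy-24, then I(M+2)/I(M) = [C(3,1)·p^2·(1−p)] / p^3 = 3·(1−p)/p = 34.546/3.978 = 8.6843
(1−p)/p = 8.6843/3 = 2.8948  ⇒  p = 1/(1 + 2.8948) = 0.2568
Zy-24: 25.7%, Zy-26: 74.3%.

25.7%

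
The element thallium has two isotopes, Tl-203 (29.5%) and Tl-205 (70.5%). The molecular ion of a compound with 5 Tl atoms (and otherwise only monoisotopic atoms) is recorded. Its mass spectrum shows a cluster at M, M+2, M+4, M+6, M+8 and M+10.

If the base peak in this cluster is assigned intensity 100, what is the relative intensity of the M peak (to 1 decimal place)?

(0.295 + 0.705)^5 gives M 0.0022, M+2 0.0267, M+4 0.1276, M+6 0.3049, M+8 0.3644, M+10 0.1742; the largest is M+8.
P(M+8) = C(5,4) × 0.295^1 × 0.705^4 = 5 × 0.2950 × 0.24703385 = 0.364375 (base)
P(M) = C(5,0) × 0.295^5 × 0.705^0 = 1 × 0.00223414 × 1.0000 = 0.002234
Relative intensity = 0.002234 / 0.364375 × 100 = 0.6

0.6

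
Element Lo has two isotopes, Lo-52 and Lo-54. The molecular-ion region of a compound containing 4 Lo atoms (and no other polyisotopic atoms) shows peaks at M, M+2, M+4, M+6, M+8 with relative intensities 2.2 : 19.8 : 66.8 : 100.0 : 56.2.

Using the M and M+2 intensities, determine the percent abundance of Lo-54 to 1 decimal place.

69.2%

If p is the fraction of Lo that is Lo-52, then I(M+2)/I(M) = [C(4,1)·p^3·(1−p)] / p^4 = 4·(1−p)/p = 19.8/2.2 = 9.0000
(1−p)/p = 9.0000/4 = 2.2500  ⇒  p = 1/(1 + 2.2500) = 0.3077
Lo-52: 30.8%, Lo-54: 69.2%.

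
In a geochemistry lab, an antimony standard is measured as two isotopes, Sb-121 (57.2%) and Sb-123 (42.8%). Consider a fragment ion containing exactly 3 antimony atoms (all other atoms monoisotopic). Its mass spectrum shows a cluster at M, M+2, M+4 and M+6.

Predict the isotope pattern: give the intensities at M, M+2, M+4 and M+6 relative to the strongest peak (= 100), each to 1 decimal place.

The 3 Sb atoms are independent, so intensities follow the terms of (0.572 + 0.428)^3.
P(M) = 0.572^3 = 0.187149
P(M+2) = 3 × 0.572^2 × 0.428^1 = 0.420104
P(M+4) = 3 × 0.572^1 × 0.428^2 = 0.314344
P(M+6) = 0.428^3 = 0.078403
The M+2 peak is largest (0.420104); scaling to 100 gives 44.5 : 100.0 : 74.8 : 18.7.

44.5 : 100.0 : 74.8 : 18.7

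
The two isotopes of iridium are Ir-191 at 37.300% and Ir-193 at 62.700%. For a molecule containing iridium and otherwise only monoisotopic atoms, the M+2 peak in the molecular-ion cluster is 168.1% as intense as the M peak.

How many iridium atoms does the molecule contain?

1

The M+2/M ratio from n Ir atoms is n · q/p = n · 0.62700/0.37300.
n = 1.681 × 0.37300/0.62700 = 1.00 ≈ 1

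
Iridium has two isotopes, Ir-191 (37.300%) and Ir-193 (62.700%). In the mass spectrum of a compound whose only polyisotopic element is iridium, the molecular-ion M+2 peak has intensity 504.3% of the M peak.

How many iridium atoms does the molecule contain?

For n independent Ir atoms, I(M+2)/I(M) = n · (abundance Ir-193) / (abundance Ir-191) = n · 0.62700/0.37300.
n = 5.043 × 0.37300/0.62700 = 3.00 ≈ 3

3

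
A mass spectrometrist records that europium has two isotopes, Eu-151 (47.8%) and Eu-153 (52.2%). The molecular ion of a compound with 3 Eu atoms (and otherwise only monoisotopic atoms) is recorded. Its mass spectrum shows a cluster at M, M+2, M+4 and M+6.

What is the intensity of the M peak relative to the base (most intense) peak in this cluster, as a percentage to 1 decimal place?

28.0%

Term probabilities: M 0.1092, M+2 0.3578, M+4 0.3907, M+6 0.1422. Base peak = M+4.
P(M+4) = C(3,2) × 0.478^1 × 0.522^2 = 3 × 0.4780 × 0.272484 = 0.390742 (base)
P(M) = C(3,0) × 0.478^3 × 0.522^0 = 1 × 0.10921535 × 1.0000 = 0.109215
Relative intensity = 0.109215 / 0.390742 × 100 = 28.0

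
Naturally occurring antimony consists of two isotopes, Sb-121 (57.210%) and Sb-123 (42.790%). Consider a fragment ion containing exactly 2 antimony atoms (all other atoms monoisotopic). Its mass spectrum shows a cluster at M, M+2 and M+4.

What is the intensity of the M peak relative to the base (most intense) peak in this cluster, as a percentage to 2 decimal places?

66.85%

Binomial terms of (0.57210 + 0.42790)^2: M 0.3273, M+2 0.4896, M+4 0.1831 → M+2 is the base peak.
P(M+2) = C(2,1) × 0.57210^1 × 0.42790^1 = 2 × 0.5721 × 0.4279 = 0.489603 (base)
P(M) = C(2,0) × 0.57210^2 × 0.42790^0 = 1 × 0.32729841 × 1.0000 = 0.327298
Relative intensity = 0.327298 / 0.489603 × 100 = 66.85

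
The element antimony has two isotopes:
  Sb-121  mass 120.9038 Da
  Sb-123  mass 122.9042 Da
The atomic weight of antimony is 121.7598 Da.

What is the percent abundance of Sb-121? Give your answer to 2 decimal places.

Let x be the fractional abundance of Sb-121; then Sb-123 has abundance 1 − x.
120.9038·x + 122.9042·(1 − x) = 121.7598
(120.9038 − 122.9042)·x = 121.7598 − 122.9042
x = -1.1444 / -2.0004 = 0.57209 → 57.21% Sb-121, 42.79% Sb-123.

57.21%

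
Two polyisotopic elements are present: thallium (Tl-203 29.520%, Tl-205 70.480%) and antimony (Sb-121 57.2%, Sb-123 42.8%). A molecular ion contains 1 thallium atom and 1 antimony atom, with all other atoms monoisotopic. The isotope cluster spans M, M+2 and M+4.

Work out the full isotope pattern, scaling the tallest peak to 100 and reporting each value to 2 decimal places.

Thallium pattern (n=1): 0.2952 : 0.7048
Antimony pattern (n=1): 0.5720 : 0.4280
Convolve the two distributions (both contribute in 2-u steps):
  M: 0.2952×0.5720 = 0.168854
  M+2: 0.2952×0.4280 + 0.7048×0.5720 = 0.529491
  M+4: 0.7048×0.4280 = 0.301654
Scale to base peak (0.529491) = 100: 31.89 : 100.00 : 56.97

31.89 : 100.00 : 56.97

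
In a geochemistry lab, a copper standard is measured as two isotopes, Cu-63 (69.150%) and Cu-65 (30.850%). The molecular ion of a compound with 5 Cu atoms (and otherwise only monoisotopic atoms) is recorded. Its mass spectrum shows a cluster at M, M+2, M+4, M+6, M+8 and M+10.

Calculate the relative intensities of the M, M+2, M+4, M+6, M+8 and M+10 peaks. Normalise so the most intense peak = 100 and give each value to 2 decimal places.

The 5 Cu atoms are independent, so intensities follow the terms of (0.69150 + 0.30850)^5.
P(M) = 0.69150^5 = 0.158111
P(M+2) = 5 × 0.69150^4 × 0.30850^1 = 0.352691
P(M+4) = 10 × 0.69150^3 × 0.30850^2 = 0.314693
P(M+6) = 10 × 0.69150^2 × 0.30850^3 = 0.140394
P(M+8) = 5 × 0.69150^1 × 0.30850^4 = 0.031317
P(M+10) = 0.30850^5 = 0.002794
The M+2 peak is largest (0.352691); scaling to 100 gives 44.83 : 100.00 : 89.23 : 39.81 : 8.88 : 0.79.

44.83 : 100.00 : 89.23 : 39.81 : 8.88 : 0.79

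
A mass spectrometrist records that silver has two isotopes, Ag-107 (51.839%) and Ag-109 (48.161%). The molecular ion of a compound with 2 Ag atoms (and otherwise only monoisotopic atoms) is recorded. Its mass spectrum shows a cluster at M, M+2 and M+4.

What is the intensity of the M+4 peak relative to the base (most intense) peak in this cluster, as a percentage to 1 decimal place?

Binomial terms of (0.51839 + 0.48161)^2: M 0.2687, M+2 0.4993, M+4 0.2319 → M+2 is the base peak.
P(M+2) = C(2,1) × 0.51839^1 × 0.48161^1 = 2 × 0.51839 × 0.48161 = 0.499324 (base)
P(M+4) = C(2,2) × 0.51839^0 × 0.48161^2 = 1 × 1.0000 × 0.23194819 = 0.231948
Relative intensity = 0.231948 / 0.499324 × 100 = 46.5

46.5%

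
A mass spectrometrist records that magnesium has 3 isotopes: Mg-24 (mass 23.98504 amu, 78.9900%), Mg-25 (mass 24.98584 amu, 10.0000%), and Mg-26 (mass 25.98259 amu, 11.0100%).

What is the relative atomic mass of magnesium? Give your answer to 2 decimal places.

24.31 amu

Ar = Σ fᵢ·mᵢ = 0.789900 × 23.98504 + 0.100000 × 24.98584 + 0.110100 × 25.98259
= 18.945783 + 2.498584 + 2.860683 = 24.305050 amu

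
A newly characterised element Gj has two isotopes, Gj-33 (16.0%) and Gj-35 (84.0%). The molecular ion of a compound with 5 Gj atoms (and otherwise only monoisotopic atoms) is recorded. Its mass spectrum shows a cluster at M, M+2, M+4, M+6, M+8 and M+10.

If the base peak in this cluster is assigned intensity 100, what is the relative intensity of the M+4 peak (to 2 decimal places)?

6.91

Binomial terms of (0.160 + 0.840)^5: M 0.0001, M+2 0.0028, M+4 0.0289, M+6 0.1517, M+8 0.3983, M+10 0.4182 → M+10 is the base peak.
P(M+10) = C(5,5) × 0.160^0 × 0.840^5 = 1 × 1.0000 × 0.41821194 = 0.418212 (base)
P(M+4) = C(5,2) × 0.160^3 × 0.840^2 = 10 × 0.004096 × 0.7056 = 0.028901
Relative intensity = 0.028901 / 0.418212 × 100 = 6.91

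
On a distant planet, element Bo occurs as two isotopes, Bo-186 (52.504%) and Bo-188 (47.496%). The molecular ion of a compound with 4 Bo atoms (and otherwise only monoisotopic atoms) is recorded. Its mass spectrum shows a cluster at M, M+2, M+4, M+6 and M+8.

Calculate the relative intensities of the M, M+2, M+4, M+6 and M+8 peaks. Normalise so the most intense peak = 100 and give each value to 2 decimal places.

The 4 Bo atoms are independent, so intensities follow the terms of (0.52504 + 0.47496)^4.
P(M) = 0.52504^4 = 0.075992
P(M+2) = 4 × 0.52504^3 × 0.47496^1 = 0.274976
P(M+4) = 6 × 0.52504^2 × 0.47496^2 = 0.373121
P(M+6) = 4 × 0.52504^1 × 0.47496^3 = 0.225021
P(M+8) = 0.47496^4 = 0.050889
The M+4 peak is largest (0.373121); scaling to 100 gives 20.37 : 73.70 : 100.00 : 60.31 : 13.64.

20.37 : 73.70 : 100.00 : 60.31 : 13.64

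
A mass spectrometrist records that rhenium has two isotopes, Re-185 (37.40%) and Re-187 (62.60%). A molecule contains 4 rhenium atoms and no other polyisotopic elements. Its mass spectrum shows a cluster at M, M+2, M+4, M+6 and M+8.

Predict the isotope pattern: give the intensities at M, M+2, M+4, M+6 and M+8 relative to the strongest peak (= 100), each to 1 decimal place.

5.3 : 35.7 : 89.6 : 100.0 : 41.8

Each Re atom is independently Re-185 (p = 0.3740) or Re-187 (q = 0.6260); the cluster is the binomial expansion (p + q)^4.
P(M) = 0.3740^4 = 0.019565
P(M+2) = 4 × 0.3740^3 × 0.6260^1 = 0.130993
P(M+4) = 6 × 0.3740^2 × 0.6260^2 = 0.328884
P(M+6) = 4 × 0.3740^1 × 0.6260^3 = 0.366990
P(M+8) = 0.6260^4 = 0.153567
The M+6 peak is largest (0.366990); scaling to 100 gives 5.3 : 35.7 : 89.6 : 100.0 : 41.8.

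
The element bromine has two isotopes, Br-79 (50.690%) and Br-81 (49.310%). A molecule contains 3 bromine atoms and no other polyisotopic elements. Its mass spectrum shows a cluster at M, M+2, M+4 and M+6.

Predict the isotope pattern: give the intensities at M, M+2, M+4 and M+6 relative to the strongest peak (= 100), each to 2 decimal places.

34.27 : 100.00 : 97.28 : 31.54

Each Br atom is independently Br-79 (p = 0.50690) or Br-81 (q = 0.49310); the cluster is the binomial expansion (p + q)^3.
P(M) = 0.50690^3 = 0.130247
P(M+2) = 3 × 0.50690^2 × 0.49310^1 = 0.380103
P(M+4) = 3 × 0.50690^1 × 0.49310^2 = 0.369755
P(M+6) = 0.49310^3 = 0.119896
The M+2 peak is largest (0.380103); scaling to 100 gives 34.27 : 100.00 : 97.28 : 31.54.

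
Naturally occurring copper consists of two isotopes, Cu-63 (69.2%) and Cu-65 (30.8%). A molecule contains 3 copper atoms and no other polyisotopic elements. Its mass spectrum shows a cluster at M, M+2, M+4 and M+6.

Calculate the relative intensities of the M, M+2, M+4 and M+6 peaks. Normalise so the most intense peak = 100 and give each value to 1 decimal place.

The 3 Cu atoms are independent, so intensities follow the terms of (0.692 + 0.308)^3.
P(M) = 0.692^3 = 0.331374
P(M+2) = 3 × 0.692^2 × 0.308^1 = 0.442470
P(M+4) = 3 × 0.692^1 × 0.308^2 = 0.196938
P(M+6) = 0.308^3 = 0.029218
The M+2 peak is largest (0.442470); scaling to 100 gives 74.9 : 100.0 : 44.5 : 6.6.

74.9 : 100.0 : 44.5 : 6.6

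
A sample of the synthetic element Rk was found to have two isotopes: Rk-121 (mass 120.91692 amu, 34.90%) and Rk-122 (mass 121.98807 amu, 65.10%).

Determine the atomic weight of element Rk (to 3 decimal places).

Average mass = Σ (abundance × isotope mass) = 0.3490 × 120.91692 + 0.6510 × 121.98807
= 42.200005 + 79.414234 = 121.614239 amu

121.614 amu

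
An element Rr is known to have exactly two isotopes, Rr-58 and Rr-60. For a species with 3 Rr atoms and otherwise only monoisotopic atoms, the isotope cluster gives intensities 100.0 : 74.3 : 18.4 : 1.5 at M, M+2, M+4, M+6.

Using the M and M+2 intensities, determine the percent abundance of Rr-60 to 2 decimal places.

19.85%

Write p for the Rr-58 fraction. I(M+2)/I(M) = [C(3,1)·p^2·(1−p)] / p^3 = 3·(1−p)/p = 74.3/100.0 = 0.7430
(1−p)/p = 0.7430/3 = 0.2477  ⇒  p = 1/(1 + 0.2477) = 0.8015
Rr-58: 80.15%, Rr-60: 19.85%.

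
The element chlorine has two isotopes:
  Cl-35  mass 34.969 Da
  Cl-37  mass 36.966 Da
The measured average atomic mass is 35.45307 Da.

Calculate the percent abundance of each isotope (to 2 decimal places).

Cl-35: 75.76%, Cl-37: 24.24%

With x = fraction of Cl-35 (so Cl-37 is 1 − x):
34.969·x + 36.966·(1 − x) = 35.45307
(34.969 − 36.966)·x = 35.45307 − 36.966
x = -1.51293 / -1.997 = 0.75760 → 75.76% Cl-35, 24.24% Cl-37.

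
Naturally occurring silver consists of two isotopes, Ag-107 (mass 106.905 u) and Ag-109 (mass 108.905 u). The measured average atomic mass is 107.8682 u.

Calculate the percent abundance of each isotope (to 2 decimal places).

Let x be the fractional abundance of Ag-107; then Ag-109 has abundance 1 − x.
106.905·x + 108.905·(1 − x) = 107.8682
(106.905 − 108.905)·x = 107.8682 − 108.905
x = -1.0368 / -2.000 = 0.51840 → 51.84% Ag-107, 48.16% Ag-109.

Ag-107: 51.84%, Ag-109: 48.16%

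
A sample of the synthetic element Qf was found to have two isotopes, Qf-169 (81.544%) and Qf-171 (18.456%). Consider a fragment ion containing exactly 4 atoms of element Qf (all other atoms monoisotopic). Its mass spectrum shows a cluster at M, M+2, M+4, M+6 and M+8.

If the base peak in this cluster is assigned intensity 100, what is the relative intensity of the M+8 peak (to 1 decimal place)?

(0.81544 + 0.18456)^4 gives M 0.4421, M+2 0.4003, M+4 0.1359, M+6 0.0205, M+8 0.0012; the largest is M.
P(M) = C(4,0) × 0.81544^4 × 0.18456^0 = 1 × 0.44214839 × 1.0000 = 0.442148 (base)
P(M+8) = C(4,4) × 0.81544^0 × 0.18456^4 = 1 × 1.0000 × 0.00116025 = 0.001160
Relative intensity = 0.001160 / 0.442148 × 100 = 0.3

0.3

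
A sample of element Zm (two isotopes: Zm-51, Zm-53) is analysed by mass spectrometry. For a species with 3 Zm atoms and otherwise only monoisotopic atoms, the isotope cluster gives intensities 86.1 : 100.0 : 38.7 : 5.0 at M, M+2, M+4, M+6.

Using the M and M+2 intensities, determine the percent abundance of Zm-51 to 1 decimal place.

If p is the fraction of Zm that is Zm-51, then I(M+2)/I(M) = [C(3,1)·p^2·(1−p)] / p^3 = 3·(1−p)/p = 100.0/86.1 = 1.1614
(1−p)/p = 1.1614/3 = 0.3871  ⇒  p = 1/(1 + 0.3871) = 0.7209
Zm-51: 72.1%, Zm-53: 27.9%.

72.1%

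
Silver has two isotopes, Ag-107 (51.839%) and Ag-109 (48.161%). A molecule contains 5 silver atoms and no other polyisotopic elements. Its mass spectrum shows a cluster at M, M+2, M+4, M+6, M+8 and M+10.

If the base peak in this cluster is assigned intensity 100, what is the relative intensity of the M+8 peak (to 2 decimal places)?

(0.51839 + 0.48161)^5 gives M 0.0374, M+2 0.1739, M+4 0.3231, M+6 0.3002, M+8 0.1394, M+10 0.0259; the largest is M+4.
P(M+4) = C(5,2) × 0.51839^3 × 0.48161^2 = 10 × 0.13930601 × 0.23194819 = 0.323118 (base)
P(M+8) = C(5,4) × 0.51839^1 × 0.48161^4 = 5 × 0.51839 × 0.05379996 = 0.139447
Relative intensity = 0.139447 / 0.323118 × 100 = 43.16

43.16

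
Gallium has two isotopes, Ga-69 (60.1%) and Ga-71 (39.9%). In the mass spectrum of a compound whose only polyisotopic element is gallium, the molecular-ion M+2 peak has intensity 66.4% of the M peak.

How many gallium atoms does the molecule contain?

With n Ga atoms, P(M+2)/P(M) = C(n,1)·p^(n−1)q / p^n = n·q/p = n · 0.399/0.601.
n = 0.664 × 0.601/0.399 = 1.00 ≈ 1

1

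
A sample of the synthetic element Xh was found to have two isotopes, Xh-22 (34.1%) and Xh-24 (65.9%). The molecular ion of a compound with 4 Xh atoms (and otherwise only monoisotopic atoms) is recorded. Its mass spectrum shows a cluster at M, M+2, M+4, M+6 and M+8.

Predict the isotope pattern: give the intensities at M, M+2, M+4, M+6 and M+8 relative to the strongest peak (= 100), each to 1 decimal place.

Each Xh atom is independently Xh-22 (p = 0.341) or Xh-24 (q = 0.659); the cluster is the binomial expansion (p + q)^4.
P(M) = 0.341^4 = 0.013521
P(M+2) = 4 × 0.341^3 × 0.659^1 = 0.104522
P(M+4) = 6 × 0.341^2 × 0.659^2 = 0.302992
P(M+6) = 4 × 0.341^1 × 0.659^3 = 0.390365
P(M+8) = 0.659^4 = 0.188600
The M+6 peak is largest (0.390365); scaling to 100 gives 3.5 : 26.8 : 77.6 : 100.0 : 48.3.

3.5 : 26.8 : 77.6 : 100.0 : 48.3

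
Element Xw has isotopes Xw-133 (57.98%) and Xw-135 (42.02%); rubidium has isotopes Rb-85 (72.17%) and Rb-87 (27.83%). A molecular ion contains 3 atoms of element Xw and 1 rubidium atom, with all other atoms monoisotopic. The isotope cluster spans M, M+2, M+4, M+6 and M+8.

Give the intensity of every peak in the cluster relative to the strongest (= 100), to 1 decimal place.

39.1 : 100.0 : 94.3 : 38.6 : 5.7

Element Xw pattern (n=3): 0.19491023 : 0.42377343 : 0.30712245 : 0.07419389
Rubidium pattern (n=1): 0.7217 : 0.2783
Convolve the two distributions (both contribute in 2-u steps):
  M: 0.19491023×0.7217 = 0.140667
  M+2: 0.19491023×0.2783 + 0.42377343×0.7217 = 0.360081
  M+4: 0.42377343×0.2783 + 0.30712245×0.7217 = 0.339586
  M+6: 0.30712245×0.2783 + 0.07419389×0.7217 = 0.139018
  M+8: 0.07419389×0.2783 = 0.020648
Scale to base peak (0.360081) = 100: 39.1 : 100.0 : 94.3 : 38.6 : 5.7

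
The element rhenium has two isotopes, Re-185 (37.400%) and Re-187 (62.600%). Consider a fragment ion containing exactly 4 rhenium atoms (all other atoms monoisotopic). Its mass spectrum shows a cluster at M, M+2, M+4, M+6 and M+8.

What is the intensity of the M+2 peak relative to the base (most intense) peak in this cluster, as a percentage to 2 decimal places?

35.69%

Binomial terms of (0.37400 + 0.62600)^4: M 0.0196, M+2 0.1310, M+4 0.3289, M+6 0.3670, M+8 0.1536 → M+6 is the base peak.
P(M+6) = C(4,3) × 0.37400^1 × 0.62600^3 = 4 × 0.3740 × 0.24531438 = 0.366990 (base)
P(M+2) = C(4,1) × 0.37400^3 × 0.62600^1 = 4 × 0.05231362 × 0.6260 = 0.130993
Relative intensity = 0.130993 / 0.366990 × 100 = 35.69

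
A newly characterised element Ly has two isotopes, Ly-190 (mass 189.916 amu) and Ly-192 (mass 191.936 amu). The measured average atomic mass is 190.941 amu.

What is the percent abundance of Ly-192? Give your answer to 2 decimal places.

50.74%

Writing the weighted mean with unknown fraction x of Ly-190:
189.916·x + 191.936·(1 − x) = 190.941
(189.916 − 191.936)·x = 190.941 − 191.936
x = -0.995 / -2.020 = 0.49257 → 49.26% Ly-190, 50.74% Ly-192.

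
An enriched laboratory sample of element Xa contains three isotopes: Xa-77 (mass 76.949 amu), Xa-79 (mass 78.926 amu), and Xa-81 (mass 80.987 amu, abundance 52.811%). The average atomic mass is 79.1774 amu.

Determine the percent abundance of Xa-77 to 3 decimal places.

Let x and y be the fractions of Xa-77 and Xa-79. Then x + y = 1 − 0.52811 = 0.47189 and 76.949x + 78.926y = 79.1774 − 0.52811×80.987 = 36.40735543.
Substituting: 76.949x + 78.926(0.47189 − x) = 36.40735543
(76.949 − 78.926)x = -0.83703471  ⇒  x = 0.42339, y = 0.04850
Xa-77: 42.339%, Xa-79: 4.850%.

42.339%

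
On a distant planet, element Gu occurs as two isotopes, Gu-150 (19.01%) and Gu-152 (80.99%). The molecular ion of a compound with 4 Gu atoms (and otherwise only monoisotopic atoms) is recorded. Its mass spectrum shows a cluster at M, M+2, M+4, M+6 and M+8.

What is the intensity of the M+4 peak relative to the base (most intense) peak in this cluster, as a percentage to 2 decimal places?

(0.1901 + 0.8099)^4 gives M 0.0013, M+2 0.0223, M+4 0.1422, M+6 0.4040, M+8 0.4303; the largest is M+8.
P(M+8) = C(4,4) × 0.1901^0 × 0.8099^4 = 1 × 1.0000 × 0.43025467 = 0.430255 (base)
P(M+4) = C(4,2) × 0.1901^2 × 0.8099^2 = 6 × 0.03613801 × 0.65593801 = 0.142226
Relative intensity = 0.142226 / 0.430255 × 100 = 33.06

33.06%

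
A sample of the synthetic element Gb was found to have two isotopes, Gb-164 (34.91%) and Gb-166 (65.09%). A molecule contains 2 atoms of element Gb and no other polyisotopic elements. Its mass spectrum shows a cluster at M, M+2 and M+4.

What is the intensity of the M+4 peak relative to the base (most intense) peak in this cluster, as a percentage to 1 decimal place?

(0.3491 + 0.6509)^2 gives M 0.1219, M+2 0.4545, M+4 0.4237; the largest is M+2.
P(M+2) = C(2,1) × 0.3491^1 × 0.6509^1 = 2 × 0.3491 × 0.6509 = 0.454458 (base)
P(M+4) = C(2,2) × 0.3491^0 × 0.6509^2 = 1 × 1.0000 × 0.42367081 = 0.423671
Relative intensity = 0.423671 / 0.454458 × 100 = 93.2

93.2%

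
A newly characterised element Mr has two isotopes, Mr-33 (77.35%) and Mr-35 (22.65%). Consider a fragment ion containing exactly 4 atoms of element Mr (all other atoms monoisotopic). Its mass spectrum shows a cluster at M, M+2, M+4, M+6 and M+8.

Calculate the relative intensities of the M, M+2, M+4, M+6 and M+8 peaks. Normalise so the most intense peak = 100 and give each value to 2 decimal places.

Each Mr atom is independently Mr-33 (p = 0.7735) or Mr-35 (q = 0.2265); the cluster is the binomial expansion (p + q)^4.
P(M) = 0.7735^4 = 0.357966
P(M+2) = 4 × 0.7735^3 × 0.2265^1 = 0.419285
P(M+4) = 6 × 0.7735^2 × 0.2265^2 = 0.184166
P(M+6) = 4 × 0.7735^1 × 0.2265^3 = 0.035952
P(M+8) = 0.2265^4 = 0.002632
The M+2 peak is largest (0.419285); scaling to 100 gives 85.38 : 100.00 : 43.92 : 8.57 : 0.63.

85.38 : 100.00 : 43.92 : 8.57 : 0.63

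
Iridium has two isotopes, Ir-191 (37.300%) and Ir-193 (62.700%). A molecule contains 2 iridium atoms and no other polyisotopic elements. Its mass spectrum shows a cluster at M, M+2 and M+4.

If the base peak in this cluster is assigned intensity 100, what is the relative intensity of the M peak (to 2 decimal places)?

29.74

(0.37300 + 0.62700)^2 gives M 0.1391, M+2 0.4677, M+4 0.3931; the largest is M+2.
P(M+2) = C(2,1) × 0.37300^1 × 0.62700^1 = 2 × 0.3730 × 0.6270 = 0.467742 (base)
P(M) = C(2,0) × 0.37300^2 × 0.62700^0 = 1 × 0.139129 × 1.0000 = 0.139129
Relative intensity = 0.139129 / 0.467742 × 100 = 29.74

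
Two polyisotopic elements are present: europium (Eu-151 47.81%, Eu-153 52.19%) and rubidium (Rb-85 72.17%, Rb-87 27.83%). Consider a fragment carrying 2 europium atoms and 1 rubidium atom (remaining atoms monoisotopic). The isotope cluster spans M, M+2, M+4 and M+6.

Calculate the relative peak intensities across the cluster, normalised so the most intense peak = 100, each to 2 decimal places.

Europium pattern (n=2): 0.22857961 : 0.49904078 : 0.27237961
Rubidium pattern (n=1): 0.7217 : 0.2783
Convolve the two distributions (both contribute in 2-u steps):
  M: 0.22857961×0.7217 = 0.164966
  M+2: 0.22857961×0.2783 + 0.49904078×0.7217 = 0.423771
  M+4: 0.49904078×0.2783 + 0.27237961×0.7217 = 0.335459
  M+6: 0.27237961×0.2783 = 0.075803
Scale to base peak (0.423771) = 100: 38.93 : 100.00 : 79.16 : 17.89

38.93 : 100.00 : 79.16 : 17.89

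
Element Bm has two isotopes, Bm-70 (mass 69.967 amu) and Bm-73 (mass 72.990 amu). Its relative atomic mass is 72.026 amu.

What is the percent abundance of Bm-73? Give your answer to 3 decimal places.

With x = fraction of Bm-70 (so Bm-73 is 1 − x):
69.967·x + 72.990·(1 − x) = 72.026
(69.967 − 72.990)·x = 72.026 − 72.990
x = -0.964 / -3.023 = 0.31889 → 31.889% Bm-70, 68.111% Bm-73.

68.111%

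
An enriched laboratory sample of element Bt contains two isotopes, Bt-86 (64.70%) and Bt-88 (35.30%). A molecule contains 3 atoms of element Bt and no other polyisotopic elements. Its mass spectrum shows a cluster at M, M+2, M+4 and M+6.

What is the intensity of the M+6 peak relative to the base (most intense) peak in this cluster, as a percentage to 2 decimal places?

Binomial terms of (0.6470 + 0.3530)^3: M 0.2708, M+2 0.4433, M+4 0.2419, M+6 0.0440 → M+2 is the base peak.
P(M+2) = C(3,1) × 0.6470^2 × 0.3530^1 = 3 × 0.418609 × 0.3530 = 0.443307 (base)
P(M+6) = C(3,3) × 0.6470^0 × 0.3530^3 = 1 × 1.0000 × 0.04398698 = 0.043987
Relative intensity = 0.043987 / 0.443307 × 100 = 9.92

9.92%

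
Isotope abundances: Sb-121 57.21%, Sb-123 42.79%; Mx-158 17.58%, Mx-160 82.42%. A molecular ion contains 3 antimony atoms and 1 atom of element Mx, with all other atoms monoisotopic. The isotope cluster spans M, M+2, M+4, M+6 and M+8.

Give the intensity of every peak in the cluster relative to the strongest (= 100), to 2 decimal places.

Antimony pattern (n=3): 0.18724742 : 0.42015297 : 0.3142518 : 0.07834781
Element Mx pattern (n=1): 0.1758 : 0.8242
Convolve the two distributions (both contribute in 2-u steps):
  M: 0.18724742×0.1758 = 0.032918
  M+2: 0.18724742×0.8242 + 0.42015297×0.1758 = 0.228192
  M+4: 0.42015297×0.8242 + 0.3142518×0.1758 = 0.401536
  M+6: 0.3142518×0.8242 + 0.07834781×0.1758 = 0.272780
  M+8: 0.07834781×0.8242 = 0.064574
Scale to base peak (0.401536) = 100: 8.20 : 56.83 : 100.00 : 67.93 : 16.08

8.20 : 56.83 : 100.00 : 67.93 : 16.08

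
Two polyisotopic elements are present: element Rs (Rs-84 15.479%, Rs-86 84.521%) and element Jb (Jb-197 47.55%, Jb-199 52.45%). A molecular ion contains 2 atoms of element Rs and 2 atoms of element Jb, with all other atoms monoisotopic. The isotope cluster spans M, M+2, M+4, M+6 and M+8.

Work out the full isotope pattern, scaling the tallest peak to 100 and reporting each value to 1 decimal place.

Element Rs pattern (n=2): 0.02395994 : 0.26166011 : 0.71437994
Element Jb pattern (n=2): 0.22610025 : 0.4987995 : 0.27510025
Convolve the two distributions (both contribute in 2-u steps):
  M: 0.02395994×0.22610025 = 0.005417
  M+2: 0.02395994×0.4987995 + 0.26166011×0.22610025 = 0.071113
  M+4: 0.02395994×0.27510025 + 0.26166011×0.4987995 + 0.71437994×0.22610025 = 0.298629
  M+6: 0.26166011×0.27510025 + 0.71437994×0.4987995 = 0.428315
  M+8: 0.71437994×0.27510025 = 0.196526
Scale to base peak (0.428315) = 100: 1.3 : 16.6 : 69.7 : 100.0 : 45.9

1.3 : 16.6 : 69.7 : 100.0 : 45.9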